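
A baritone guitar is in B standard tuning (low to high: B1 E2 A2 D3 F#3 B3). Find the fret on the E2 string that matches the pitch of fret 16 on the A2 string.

21

A2 at fret 16 is A2 + 16 semitones = C#4.
The open E2 string is 5 semitones below the open A2, so the same pitch on the E2 string lies at fret 16 + 5 = 21.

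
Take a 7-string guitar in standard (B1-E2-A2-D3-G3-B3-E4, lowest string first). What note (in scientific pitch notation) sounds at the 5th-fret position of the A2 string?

The open A2 string plus 5 semitones: A–A#–B–C–C#–D.
The walk passes from B into C once, so the octave number goes from 2 to 3.

D3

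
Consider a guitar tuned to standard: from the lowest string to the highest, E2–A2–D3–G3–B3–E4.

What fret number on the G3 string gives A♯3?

3

A♯3 is 3 semitones above the open G3 (G–G#–A–A#), so it sits at fret 3.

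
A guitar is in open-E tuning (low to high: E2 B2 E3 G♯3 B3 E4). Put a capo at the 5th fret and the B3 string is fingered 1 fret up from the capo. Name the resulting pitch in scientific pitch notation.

F4

The capo raises the open B3 by 5 semitones to E4; fretting 1 more gives B3 + 5 + 1 = B3 + 6 semitones = F4.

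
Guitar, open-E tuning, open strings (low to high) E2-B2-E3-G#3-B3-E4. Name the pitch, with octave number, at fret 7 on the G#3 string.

Each fret is one semitone, so G#3 + 7 = D#4.

D#4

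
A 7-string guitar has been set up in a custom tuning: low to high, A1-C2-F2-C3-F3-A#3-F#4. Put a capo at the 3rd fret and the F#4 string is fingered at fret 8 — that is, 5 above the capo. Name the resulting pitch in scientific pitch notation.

The capo raises the open F#4 by 3 semitones to A4; fretting 5 more gives F#4 + 3 + 5 = F#4 + 8 semitones = D5.

D5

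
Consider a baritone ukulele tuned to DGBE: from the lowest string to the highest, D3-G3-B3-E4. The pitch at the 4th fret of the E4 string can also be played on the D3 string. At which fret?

18

Fret 4 on E4 is MIDI 64 + 4 = 68 (G♯4). On the D3 string (open MIDI 50), that pitch is 68 − 50 = fret 18.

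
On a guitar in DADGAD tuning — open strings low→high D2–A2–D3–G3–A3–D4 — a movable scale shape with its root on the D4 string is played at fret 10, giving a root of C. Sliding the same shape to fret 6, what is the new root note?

Moving from fret 10 to fret 6 shifts the root by -4 semitones.
C down 4 semitones is G#.

G#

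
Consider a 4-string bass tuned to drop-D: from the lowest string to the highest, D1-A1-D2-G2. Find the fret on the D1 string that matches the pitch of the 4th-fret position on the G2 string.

21

Fret 4 on G2 is MIDI 43 + 4 = 47 (B2). On the D1 string (open MIDI 26), that pitch is 47 − 26 = fret 21.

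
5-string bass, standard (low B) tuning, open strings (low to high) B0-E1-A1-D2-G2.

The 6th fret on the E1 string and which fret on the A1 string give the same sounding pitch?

1

Fret 6 on E1 is MIDI 28 + 6 = 34 (A♯1). On the A1 string (open MIDI 33), that pitch is 34 − 33 = fret 1.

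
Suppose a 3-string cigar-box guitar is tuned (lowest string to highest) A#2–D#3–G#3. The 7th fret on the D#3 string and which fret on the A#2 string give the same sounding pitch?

Fret 7 on D#3 is MIDI 51 + 7 = 58 (A#3). On the A#2 string (open MIDI 46), that pitch is 58 − 46 = fret 12.

12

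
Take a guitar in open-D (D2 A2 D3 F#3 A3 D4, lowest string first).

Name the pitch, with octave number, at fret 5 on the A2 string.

The open A2 string plus 5 semitones: A–A#–B–C–C#–D.
The walk passes from B into C once, so the octave number goes from 2 to 3.

D3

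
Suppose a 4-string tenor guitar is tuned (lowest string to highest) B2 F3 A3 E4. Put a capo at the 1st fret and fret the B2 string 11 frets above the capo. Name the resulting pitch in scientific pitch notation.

The capo raises the open B2 by 1 semitone to C3; fretting 11 more gives B2 + 1 + 11 = B2 + 12 semitones = B3.

B3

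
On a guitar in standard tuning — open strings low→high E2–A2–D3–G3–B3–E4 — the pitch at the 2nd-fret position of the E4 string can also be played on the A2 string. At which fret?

Fret 2 on E4 is MIDI 64 + 2 = 66 (F♯4). On the A2 string (open MIDI 45), that pitch is 66 − 45 = fret 21.

21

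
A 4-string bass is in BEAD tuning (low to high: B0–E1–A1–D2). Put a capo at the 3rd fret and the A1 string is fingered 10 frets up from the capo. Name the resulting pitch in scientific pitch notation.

The capo raises the open A1 by 3 semitones to C2; fretting 10 more gives A1 + 3 + 10 = A1 + 13 semitones = A♯2.

A♯2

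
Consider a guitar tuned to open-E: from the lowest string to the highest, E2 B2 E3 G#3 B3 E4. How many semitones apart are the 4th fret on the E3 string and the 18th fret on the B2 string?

9 semitones

E3 at fret 4 → G#3 (MIDI 56); B2 at fret 18 → F4 (MIDI 65).
56 − 65 = -9, so the two pitches are 9 semitones apart, with F4 the higher.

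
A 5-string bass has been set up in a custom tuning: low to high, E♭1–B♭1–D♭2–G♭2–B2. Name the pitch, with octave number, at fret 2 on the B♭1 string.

B♭1 is MIDI 34. Adding 2 gives 36, which is C2.

C2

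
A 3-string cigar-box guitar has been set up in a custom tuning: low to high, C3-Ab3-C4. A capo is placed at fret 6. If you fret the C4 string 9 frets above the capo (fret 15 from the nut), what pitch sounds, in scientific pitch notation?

Eb5

The capo raises the open C4 by 6 semitones to Gb4; fretting 9 more gives C4 + 6 + 9 = C4 + 15 semitones = Eb5.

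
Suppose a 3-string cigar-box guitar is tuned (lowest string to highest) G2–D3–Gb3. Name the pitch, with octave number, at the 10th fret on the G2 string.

F3

G2 is MIDI 43. Adding 10 gives 53, which is F3.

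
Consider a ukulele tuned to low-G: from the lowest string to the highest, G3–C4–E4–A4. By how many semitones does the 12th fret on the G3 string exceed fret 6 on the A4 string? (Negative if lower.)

-8 semitones

G3 at fret 12 → G4 (MIDI 67); A4 at fret 6 → D♯5 (MIDI 75).
67 − 75 = -8, so the two pitches are 8 semitones apart.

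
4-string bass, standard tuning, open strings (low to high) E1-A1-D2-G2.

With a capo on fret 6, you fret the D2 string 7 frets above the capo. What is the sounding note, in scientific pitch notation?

D#3

The capo raises the open D2 by 6 semitones to G#2; fretting 7 more gives D2 + 6 + 7 = D2 + 13 semitones = D#3.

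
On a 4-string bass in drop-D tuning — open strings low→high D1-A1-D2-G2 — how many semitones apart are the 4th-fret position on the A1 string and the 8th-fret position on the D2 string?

9 semitones

A1 at fret 4 → C#2 (MIDI 37); D2 at fret 8 → A#2 (MIDI 46).
37 − 46 = -9, so the two pitches are 9 semitones apart, with A#2 the higher.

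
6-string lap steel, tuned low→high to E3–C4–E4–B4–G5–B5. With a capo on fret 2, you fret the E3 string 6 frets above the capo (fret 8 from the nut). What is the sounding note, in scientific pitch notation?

The capo raises the open E3 by 2 semitones to F#3; fretting 6 more gives E3 + 2 + 6 = E3 + 8 semitones = C4.

C4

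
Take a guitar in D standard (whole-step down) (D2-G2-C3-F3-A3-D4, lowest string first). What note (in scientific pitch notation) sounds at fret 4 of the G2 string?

B2

The open G2 string plus 4 semitones: G–G#–A–A#–B.
No B→C boundary is crossed, so the octave stays at 2.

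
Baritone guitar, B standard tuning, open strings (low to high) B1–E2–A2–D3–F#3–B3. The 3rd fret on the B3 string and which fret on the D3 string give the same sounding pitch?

B3 at fret 3 is B3 + 3 semitones = D4.
The open D3 string is 9 semitones below the open B3, so the same pitch on the D3 string lies at fret 3 + 9 = 12.

12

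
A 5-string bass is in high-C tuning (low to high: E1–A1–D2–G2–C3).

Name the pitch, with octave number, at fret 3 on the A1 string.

C2

The open A1 string plus 3 semitones: A–A#–B–C.
The walk passes from B into C once, so the octave number goes from 1 to 2.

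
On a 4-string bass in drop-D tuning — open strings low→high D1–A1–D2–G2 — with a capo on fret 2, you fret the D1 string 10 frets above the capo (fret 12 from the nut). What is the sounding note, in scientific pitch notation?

D2

The capo raises the open D1 by 2 semitones to E1; fretting 10 more gives D1 + 2 + 10 = D1 + 12 semitones = D2.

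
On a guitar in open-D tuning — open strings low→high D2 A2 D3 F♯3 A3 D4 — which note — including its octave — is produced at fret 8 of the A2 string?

Each fret is one semitone, so A2 + 8 = F3.

F3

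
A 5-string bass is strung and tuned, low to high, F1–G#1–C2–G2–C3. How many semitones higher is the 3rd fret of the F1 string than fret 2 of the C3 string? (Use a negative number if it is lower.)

F1 at fret 3 → G#1 (MIDI 32); C3 at fret 2 → D3 (MIDI 50).
32 − 50 = -18, so the two pitches are 18 semitones apart.

-18 semitones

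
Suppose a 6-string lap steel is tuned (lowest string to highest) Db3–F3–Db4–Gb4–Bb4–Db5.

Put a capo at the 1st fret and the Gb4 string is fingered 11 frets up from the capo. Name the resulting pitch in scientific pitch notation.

The capo raises the open Gb4 by 1 semitone to G4; fretting 11 more gives Gb4 + 1 + 11 = Gb4 + 12 semitones = Gb5.

Gb5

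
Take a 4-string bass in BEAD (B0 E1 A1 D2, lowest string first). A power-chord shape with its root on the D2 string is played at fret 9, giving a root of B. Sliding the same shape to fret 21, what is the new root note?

Moving from fret 9 to fret 21 shifts the root by 12 semitones.
B up 12 semitones is B.

B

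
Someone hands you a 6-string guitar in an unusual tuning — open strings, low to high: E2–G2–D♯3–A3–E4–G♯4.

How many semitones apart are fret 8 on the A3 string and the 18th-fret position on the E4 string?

A3 at fret 8 → F4 (MIDI 65); E4 at fret 18 → A♯5 (MIDI 82).
65 − 82 = -17, so the two pitches are 17 semitones apart, with A♯5 the higher.

17 semitones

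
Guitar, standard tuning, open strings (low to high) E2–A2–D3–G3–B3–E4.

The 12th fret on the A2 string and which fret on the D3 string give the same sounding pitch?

Fret 12 on A2 is MIDI 45 + 12 = 57 (A3). On the D3 string (open MIDI 50), that pitch is 57 − 50 = fret 7.

7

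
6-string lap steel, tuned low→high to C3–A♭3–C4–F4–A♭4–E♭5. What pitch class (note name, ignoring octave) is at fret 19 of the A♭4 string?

Each fret is one semitone, so A♭4 + 19 = E♭.
(Equivalently spelled D♯.)

E♭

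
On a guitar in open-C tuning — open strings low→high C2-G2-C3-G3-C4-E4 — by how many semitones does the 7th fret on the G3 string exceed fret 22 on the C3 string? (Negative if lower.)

-8 semitones

G3 at fret 7 → D4 (MIDI 62); C3 at fret 22 → A♯4 (MIDI 70).
62 − 70 = -8, so the two pitches are 8 semitones apart.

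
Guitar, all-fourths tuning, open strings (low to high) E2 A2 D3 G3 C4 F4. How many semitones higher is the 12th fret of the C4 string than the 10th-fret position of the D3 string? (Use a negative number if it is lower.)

C4 at fret 12 → C5 (MIDI 72); D3 at fret 10 → C4 (MIDI 60).
72 − 60 = 12, so the two pitches are 12 semitones apart.

12 semitones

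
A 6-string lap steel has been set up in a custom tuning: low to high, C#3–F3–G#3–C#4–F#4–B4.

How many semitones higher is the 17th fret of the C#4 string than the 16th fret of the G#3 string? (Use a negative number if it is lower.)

C#4 at fret 17 → F#5 (MIDI 78); G#3 at fret 16 → C5 (MIDI 72).
78 − 72 = 6, so the two pitches are 6 semitones apart.

6 semitones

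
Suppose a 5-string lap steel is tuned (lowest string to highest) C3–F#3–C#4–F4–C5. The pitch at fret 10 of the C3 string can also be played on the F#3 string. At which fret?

4

Fret 10 on C3 is MIDI 48 + 10 = 58 (A#3). On the F#3 string (open MIDI 54), that pitch is 58 − 54 = fret 4.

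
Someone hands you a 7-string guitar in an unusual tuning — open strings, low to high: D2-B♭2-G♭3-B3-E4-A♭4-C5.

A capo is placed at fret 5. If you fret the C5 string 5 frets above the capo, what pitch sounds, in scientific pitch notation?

B♭5

The capo raises the open C5 by 5 semitones to F5; fretting 5 more gives C5 + 5 + 5 = C5 + 10 semitones = B♭5.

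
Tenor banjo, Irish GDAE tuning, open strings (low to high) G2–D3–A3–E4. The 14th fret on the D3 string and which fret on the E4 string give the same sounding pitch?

0

Fret 14 on D3 is MIDI 50 + 14 = 64 (E4). On the E4 string (open MIDI 64), that pitch is 64 − 64 = fret 0.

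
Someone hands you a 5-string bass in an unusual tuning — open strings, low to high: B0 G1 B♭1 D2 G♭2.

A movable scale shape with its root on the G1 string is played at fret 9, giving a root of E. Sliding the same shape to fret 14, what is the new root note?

Moving from fret 9 to fret 14 shifts the root by 5 semitones.
E up 5 semitones is A.

A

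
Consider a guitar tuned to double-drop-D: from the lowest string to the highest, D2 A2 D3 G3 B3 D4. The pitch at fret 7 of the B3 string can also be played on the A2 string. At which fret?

21

B3 at fret 7 is B3 + 7 semitones = F#4.
The open A2 string is 14 semitones below the open B3, so the same pitch on the A2 string lies at fret 7 + 14 = 21.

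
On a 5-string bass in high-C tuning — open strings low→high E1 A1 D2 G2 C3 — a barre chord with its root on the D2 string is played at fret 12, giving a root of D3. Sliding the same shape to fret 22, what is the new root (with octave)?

C4

Moving from fret 12 to fret 22 shifts the root by 10 semitones.
D3 up 10 semitones is C4.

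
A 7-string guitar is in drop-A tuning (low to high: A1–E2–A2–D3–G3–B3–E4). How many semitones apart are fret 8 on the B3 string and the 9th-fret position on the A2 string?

13 semitones

B3 at fret 8 → G4 (MIDI 67); A2 at fret 9 → F#3 (MIDI 54).
67 − 54 = 13, so the two pitches are 13 semitones apart, with G4 the higher.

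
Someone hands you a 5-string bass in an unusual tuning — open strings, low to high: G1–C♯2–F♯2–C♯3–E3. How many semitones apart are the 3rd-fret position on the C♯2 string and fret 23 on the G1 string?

14 semitones

C♯2 at fret 3 → E2 (MIDI 40); G1 at fret 23 → F♯3 (MIDI 54).
40 − 54 = -14, so the two pitches are 14 semitones apart, with F♯3 the higher.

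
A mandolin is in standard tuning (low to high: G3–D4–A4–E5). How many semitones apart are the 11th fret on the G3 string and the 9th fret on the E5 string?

G3 at fret 11 → F#4 (MIDI 66); E5 at fret 9 → C#6 (MIDI 85).
66 − 85 = -19, so the two pitches are 19 semitones apart, with C#6 the higher.

19 semitones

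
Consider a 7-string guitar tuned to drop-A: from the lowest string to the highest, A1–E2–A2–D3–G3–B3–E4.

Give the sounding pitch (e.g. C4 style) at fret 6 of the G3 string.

The open G3 string plus 6 semitones: G–G#–A–A#–B–C–C#.
The walk passes from B into C once, so the octave number goes from 3 to 4.

C#4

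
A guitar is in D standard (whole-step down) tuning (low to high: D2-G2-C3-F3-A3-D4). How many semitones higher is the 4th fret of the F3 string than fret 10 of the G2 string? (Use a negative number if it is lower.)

F3 at fret 4 → A3 (MIDI 57); G2 at fret 10 → F3 (MIDI 53).
57 − 53 = 4, so the two pitches are 4 semitones apart.

4 semitones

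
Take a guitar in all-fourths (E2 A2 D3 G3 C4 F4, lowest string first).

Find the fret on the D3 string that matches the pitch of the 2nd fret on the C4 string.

12

Fret 2 on C4 is MIDI 60 + 2 = 62 (D4). On the D3 string (open MIDI 50), that pitch is 62 − 50 = fret 12.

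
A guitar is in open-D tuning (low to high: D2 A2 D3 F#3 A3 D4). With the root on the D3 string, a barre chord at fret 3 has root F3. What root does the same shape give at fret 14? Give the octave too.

Moving from fret 3 to fret 14 shifts the root by 11 semitones.
F3 up 11 semitones is E4.

E4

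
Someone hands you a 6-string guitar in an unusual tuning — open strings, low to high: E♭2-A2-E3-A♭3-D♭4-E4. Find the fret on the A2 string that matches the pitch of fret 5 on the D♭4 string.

21

Fret 5 on D♭4 is MIDI 61 + 5 = 66 (G♭4). On the A2 string (open MIDI 45), that pitch is 66 − 45 = fret 21.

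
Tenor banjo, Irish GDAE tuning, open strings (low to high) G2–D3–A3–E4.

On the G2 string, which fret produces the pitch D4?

19

D4 is 19 semitones above the open G2 (G–G#–A–A#–…–C–C#–D), so it sits at fret 19.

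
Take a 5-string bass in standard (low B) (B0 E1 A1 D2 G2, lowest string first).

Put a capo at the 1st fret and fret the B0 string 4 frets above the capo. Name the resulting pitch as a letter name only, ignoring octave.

E

The capo raises the open B0 by 1 semitone to C1; fretting 4 more gives B0 + 1 + 4 = B0 + 5 semitones, landing on E.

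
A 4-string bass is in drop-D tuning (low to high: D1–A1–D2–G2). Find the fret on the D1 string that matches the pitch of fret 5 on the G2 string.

22

G2 at fret 5 is G2 + 5 semitones = C3.
The open D1 string is 17 semitones below the open G2, so the same pitch on the D1 string lies at fret 5 + 17 = 22.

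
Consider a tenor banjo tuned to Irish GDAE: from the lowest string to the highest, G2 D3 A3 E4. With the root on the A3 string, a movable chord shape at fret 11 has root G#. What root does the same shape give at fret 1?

Moving from fret 11 to fret 1 shifts the root by -10 semitones.
G# down 10 semitones is A#.

A#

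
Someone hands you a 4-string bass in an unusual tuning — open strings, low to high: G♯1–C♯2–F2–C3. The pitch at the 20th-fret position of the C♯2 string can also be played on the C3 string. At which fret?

C♯2 at fret 20 is C♯2 + 20 semitones = A3.
The open C3 string is 11 semitones above the open C♯2, so the same pitch on the C3 string lies at fret 20 − 11 = 9.

9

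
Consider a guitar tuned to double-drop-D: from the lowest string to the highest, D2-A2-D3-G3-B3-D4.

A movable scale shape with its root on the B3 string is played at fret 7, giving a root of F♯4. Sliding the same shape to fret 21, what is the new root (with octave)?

Moving from fret 7 to fret 21 shifts the root by 14 semitones.
F♯4 up 14 semitones is G♯5.

G♯5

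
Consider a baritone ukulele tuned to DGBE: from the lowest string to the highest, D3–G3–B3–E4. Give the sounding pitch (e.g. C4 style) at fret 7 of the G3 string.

Each fret is one semitone, so G3 + 7 = D4.

D4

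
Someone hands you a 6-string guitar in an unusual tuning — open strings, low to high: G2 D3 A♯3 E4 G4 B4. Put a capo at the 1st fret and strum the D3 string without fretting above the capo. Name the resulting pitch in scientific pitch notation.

D♯3

The capo raises the open D3 by 1 semitone to D♯3; fretting 0 more gives D3 + 1 + 0 = D3 + 1 semitone = D♯3.
(Also written E♭.)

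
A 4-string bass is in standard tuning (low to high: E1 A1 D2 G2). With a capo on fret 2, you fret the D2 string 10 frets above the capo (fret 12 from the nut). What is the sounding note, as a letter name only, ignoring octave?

The capo raises the open D2 by 2 semitones to E2; fretting 10 more gives D2 + 2 + 10 = D2 + 12 semitones, landing on D.

D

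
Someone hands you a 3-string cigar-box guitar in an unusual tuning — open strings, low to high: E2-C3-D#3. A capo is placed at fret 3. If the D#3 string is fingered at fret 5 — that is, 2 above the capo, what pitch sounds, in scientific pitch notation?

The capo raises the open D#3 by 3 semitones to F#3; fretting 2 more gives D#3 + 3 + 2 = D#3 + 5 semitones = G#3.
(Also written Ab.)

G#3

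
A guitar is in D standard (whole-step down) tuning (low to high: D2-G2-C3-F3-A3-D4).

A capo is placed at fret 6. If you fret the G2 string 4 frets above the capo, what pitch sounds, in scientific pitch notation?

The capo raises the open G2 by 6 semitones to C#3; fretting 4 more gives G2 + 6 + 4 = G2 + 10 semitones = F3.

F3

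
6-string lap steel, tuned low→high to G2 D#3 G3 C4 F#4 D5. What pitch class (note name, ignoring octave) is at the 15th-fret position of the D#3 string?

F#

Each fret is one semitone, so D#3 + 15 = F#.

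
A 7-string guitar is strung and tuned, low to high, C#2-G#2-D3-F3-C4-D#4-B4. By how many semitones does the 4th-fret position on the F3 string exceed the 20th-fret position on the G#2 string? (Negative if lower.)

-7 semitones

F3 at fret 4 → A3 (MIDI 57); G#2 at fret 20 → E4 (MIDI 64).
57 − 64 = -7, so the two pitches are 7 semitones apart.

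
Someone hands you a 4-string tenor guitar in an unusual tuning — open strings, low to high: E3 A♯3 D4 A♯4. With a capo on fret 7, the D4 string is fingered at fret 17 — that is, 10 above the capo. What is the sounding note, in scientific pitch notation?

The capo raises the open D4 by 7 semitones to A4; fretting 10 more gives D4 + 7 + 10 = D4 + 17 semitones = G5.

G5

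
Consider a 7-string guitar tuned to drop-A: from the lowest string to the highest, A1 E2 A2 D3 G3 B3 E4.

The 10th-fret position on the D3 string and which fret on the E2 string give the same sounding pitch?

20

Fret 10 on D3 is MIDI 50 + 10 = 60 (C4). On the E2 string (open MIDI 40), that pitch is 60 − 40 = fret 20.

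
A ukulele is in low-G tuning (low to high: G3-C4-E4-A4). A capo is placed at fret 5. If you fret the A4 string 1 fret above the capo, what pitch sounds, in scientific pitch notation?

The capo raises the open A4 by 5 semitones to D5; fretting 1 more gives A4 + 5 + 1 = A4 + 6 semitones = D#5.

D#5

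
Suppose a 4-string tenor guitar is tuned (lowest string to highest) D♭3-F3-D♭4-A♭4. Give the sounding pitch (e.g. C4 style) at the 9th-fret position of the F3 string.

D4

F3 is MIDI 53. Adding 9 gives 62, which is D4.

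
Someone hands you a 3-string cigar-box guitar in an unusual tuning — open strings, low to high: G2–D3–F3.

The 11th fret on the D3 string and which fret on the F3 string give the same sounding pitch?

8

D3 at fret 11 is D3 + 11 semitones = C#4.
The open F3 string is 3 semitones above the open D3, so the same pitch on the F3 string lies at fret 11 − 3 = 8.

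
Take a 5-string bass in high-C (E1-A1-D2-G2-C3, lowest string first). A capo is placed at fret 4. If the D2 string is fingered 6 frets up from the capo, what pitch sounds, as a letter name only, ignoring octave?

The capo raises the open D2 by 4 semitones to F#2; fretting 6 more gives D2 + 4 + 6 = D2 + 10 semitones, landing on C.

C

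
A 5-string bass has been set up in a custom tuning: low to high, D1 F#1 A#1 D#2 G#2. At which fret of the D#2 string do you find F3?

14

F3 is 14 semitones above the open D#2 (D#–E–F–F#–…–D#–E–F), so it sits at fret 14.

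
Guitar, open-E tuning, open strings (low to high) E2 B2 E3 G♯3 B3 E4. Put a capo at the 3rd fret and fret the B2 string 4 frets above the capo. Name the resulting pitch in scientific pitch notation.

F♯3

The capo raises the open B2 by 3 semitones to D3; fretting 4 more gives B2 + 3 + 4 = B2 + 7 semitones = F♯3.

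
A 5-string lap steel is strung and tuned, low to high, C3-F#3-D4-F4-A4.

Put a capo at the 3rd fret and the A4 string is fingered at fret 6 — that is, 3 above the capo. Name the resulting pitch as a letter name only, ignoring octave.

The capo raises the open A4 by 3 semitones to C5; fretting 3 more gives A4 + 3 + 3 = A4 + 6 semitones, landing on D#.
(Also written Eb.)

D#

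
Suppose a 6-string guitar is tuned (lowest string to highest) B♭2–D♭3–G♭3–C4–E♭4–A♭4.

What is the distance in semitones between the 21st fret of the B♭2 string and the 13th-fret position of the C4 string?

6 semitones

B♭2 at fret 21 → G4 (MIDI 67); C4 at fret 13 → D♭5 (MIDI 73).
67 − 73 = -6, so the two pitches are 6 semitones apart, with D♭5 the higher.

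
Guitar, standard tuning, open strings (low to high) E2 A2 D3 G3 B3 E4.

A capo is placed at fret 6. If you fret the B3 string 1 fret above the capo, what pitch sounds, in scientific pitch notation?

F#4

The capo raises the open B3 by 6 semitones to F4; fretting 1 more gives B3 + 6 + 1 = B3 + 7 semitones = F#4.
(Also written Gb.)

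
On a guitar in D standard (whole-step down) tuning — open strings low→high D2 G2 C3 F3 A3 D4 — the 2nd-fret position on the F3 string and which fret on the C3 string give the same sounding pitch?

7

F3 at fret 2 is F3 + 2 semitones = G3.
The open C3 string is 5 semitones below the open F3, so the same pitch on the C3 string lies at fret 2 + 5 = 7.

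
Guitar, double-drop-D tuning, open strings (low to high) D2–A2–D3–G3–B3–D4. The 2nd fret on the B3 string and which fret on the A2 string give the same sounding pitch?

B3 at fret 2 is B3 + 2 semitones = C♯4.
The open A2 string is 14 semitones below the open B3, so the same pitch on the A2 string lies at fret 2 + 14 = 16.

16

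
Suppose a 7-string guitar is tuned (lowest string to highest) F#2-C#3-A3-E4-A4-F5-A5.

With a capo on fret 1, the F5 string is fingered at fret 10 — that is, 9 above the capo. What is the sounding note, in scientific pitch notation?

The capo raises the open F5 by 1 semitone to F#5; fretting 9 more gives F5 + 1 + 9 = F5 + 10 semitones = D#6.

D#6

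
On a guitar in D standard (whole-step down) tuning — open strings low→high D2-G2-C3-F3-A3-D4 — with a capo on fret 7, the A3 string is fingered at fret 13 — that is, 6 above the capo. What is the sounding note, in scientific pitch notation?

The capo raises the open A3 by 7 semitones to E4; fretting 6 more gives A3 + 7 + 6 = A3 + 13 semitones = A#4.
(Also written Bb.)

A#4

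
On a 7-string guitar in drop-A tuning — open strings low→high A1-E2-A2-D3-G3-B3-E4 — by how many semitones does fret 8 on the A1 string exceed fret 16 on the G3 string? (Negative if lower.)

-30 semitones

A1 at fret 8 → F2 (MIDI 41); G3 at fret 16 → B4 (MIDI 71).
41 − 71 = -30, so the two pitches are 30 semitones apart.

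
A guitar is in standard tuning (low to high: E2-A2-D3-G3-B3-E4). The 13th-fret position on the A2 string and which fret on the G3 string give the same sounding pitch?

Fret 13 on A2 is MIDI 45 + 13 = 58 (A#3). On the G3 string (open MIDI 55), that pitch is 58 − 55 = fret 3.

3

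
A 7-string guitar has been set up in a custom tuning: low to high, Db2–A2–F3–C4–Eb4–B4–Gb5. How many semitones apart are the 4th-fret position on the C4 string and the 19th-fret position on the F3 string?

8 semitones

C4 at fret 4 → E4 (MIDI 64); F3 at fret 19 → C5 (MIDI 72).
64 − 72 = -8, so the two pitches are 8 semitones apart, with C5 the higher.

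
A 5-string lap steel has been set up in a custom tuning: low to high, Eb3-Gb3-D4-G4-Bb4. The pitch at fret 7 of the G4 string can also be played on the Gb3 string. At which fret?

20

Fret 7 on G4 is MIDI 67 + 7 = 74 (D5). On the Gb3 string (open MIDI 54), that pitch is 74 − 54 = fret 20.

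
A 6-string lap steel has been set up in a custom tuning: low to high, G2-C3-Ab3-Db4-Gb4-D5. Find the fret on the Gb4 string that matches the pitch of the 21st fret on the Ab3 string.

Fret 21 on Ab3 is MIDI 56 + 21 = 77 (F5). On the Gb4 string (open MIDI 66), that pitch is 77 − 66 = fret 11.

11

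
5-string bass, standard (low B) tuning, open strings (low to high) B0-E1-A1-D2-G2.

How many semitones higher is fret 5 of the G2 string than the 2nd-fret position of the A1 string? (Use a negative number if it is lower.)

G2 at fret 5 → C3 (MIDI 48); A1 at fret 2 → B1 (MIDI 35).
48 − 35 = 13, so the two pitches are 13 semitones apart.

13 semitones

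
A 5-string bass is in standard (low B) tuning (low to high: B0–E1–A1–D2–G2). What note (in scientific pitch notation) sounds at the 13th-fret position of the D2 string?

D♯3

Each fret is one semitone, so D2 + 13 = D♯3.
(Equivalently spelled E♭3.)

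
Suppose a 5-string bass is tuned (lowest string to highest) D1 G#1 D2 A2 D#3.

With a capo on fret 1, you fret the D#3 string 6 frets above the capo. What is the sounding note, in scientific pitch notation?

A#3

The capo raises the open D#3 by 1 semitone to E3; fretting 6 more gives D#3 + 1 + 6 = D#3 + 7 semitones = A#3.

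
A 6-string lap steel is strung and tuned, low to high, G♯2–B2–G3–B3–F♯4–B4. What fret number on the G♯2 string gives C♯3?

C♯3 is 5 semitones above the open G♯2 (G#–A–A#–B–C–C#), so it sits at fret 5.

5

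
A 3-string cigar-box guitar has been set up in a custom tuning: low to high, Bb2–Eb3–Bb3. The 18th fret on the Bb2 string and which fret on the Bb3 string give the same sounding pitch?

Fret 18 on Bb2 is MIDI 46 + 18 = 64 (E4). On the Bb3 string (open MIDI 58), that pitch is 64 − 58 = fret 6.

6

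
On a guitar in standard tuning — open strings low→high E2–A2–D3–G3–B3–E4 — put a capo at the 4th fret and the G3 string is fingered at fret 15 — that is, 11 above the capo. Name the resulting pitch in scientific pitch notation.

A♯4

The capo raises the open G3 by 4 semitones to B3; fretting 11 more gives G3 + 4 + 11 = G3 + 15 semitones = A♯4.
(Also written B♭.)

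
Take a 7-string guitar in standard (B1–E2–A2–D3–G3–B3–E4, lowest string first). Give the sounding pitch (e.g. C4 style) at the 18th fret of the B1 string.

F3

B1 is MIDI 35. Adding 18 gives 53, which is F3.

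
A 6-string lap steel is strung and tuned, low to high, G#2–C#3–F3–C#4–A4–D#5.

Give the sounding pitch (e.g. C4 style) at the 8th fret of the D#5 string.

B5

Each fret is one semitone, so D#5 + 8 = B5.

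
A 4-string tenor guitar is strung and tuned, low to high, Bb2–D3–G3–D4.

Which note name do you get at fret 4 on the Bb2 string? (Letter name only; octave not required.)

D

Bb2 is MIDI 46. Adding 4 gives 50; 50 mod 12 = 2, i.e. D.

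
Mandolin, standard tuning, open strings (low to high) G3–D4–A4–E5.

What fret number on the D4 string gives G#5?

G#5 is 18 semitones above the open D4 (D–D#–E–F–…–F#–G–G#), so it sits at fret 18.

18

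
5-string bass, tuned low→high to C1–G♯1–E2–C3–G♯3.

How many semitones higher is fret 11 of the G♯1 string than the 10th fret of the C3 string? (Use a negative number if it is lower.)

-15 semitones

G♯1 at fret 11 → G2 (MIDI 43); C3 at fret 10 → A♯3 (MIDI 58).
43 − 58 = -15, so the two pitches are 15 semitones apart.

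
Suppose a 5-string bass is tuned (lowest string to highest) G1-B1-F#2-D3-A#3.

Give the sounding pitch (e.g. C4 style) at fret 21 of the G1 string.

The open G1 string plus 21 semitones: G–G#–A–A#–…–D–D#–E.
The walk passes from B into C 2 times, so the octave number goes from 1 to 3.

E3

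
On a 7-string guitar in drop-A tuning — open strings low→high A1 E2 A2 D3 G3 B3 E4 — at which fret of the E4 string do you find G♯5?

G♯5 is 16 semitones above the open E4 (E–F–F#–G–…–F#–G–G#), so it sits at fret 16.

16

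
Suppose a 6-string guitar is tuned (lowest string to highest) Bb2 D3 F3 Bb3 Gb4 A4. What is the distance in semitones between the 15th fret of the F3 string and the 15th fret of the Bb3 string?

5 semitones

F3 at fret 15 → Ab4 (MIDI 68); Bb3 at fret 15 → Db5 (MIDI 73).
68 − 73 = -5, so the two pitches are 5 semitones apart, with Db5 the higher.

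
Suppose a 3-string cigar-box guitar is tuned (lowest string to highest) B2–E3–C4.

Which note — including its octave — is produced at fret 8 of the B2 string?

The open B2 string plus 8 semitones: B–C–C#–D–D#–E–F–F#–G.
The walk passes from B into C once, so the octave number goes from 2 to 3.

G3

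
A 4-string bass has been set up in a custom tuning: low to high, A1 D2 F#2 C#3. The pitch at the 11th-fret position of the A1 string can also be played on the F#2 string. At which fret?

A1 at fret 11 is A1 + 11 semitones = G#2.
The open F#2 string is 9 semitones above the open A1, so the same pitch on the F#2 string lies at fret 11 − 9 = 2.

2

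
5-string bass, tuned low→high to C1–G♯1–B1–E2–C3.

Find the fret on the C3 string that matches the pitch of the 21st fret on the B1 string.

B1 at fret 21 is B1 + 21 semitones = G♯3.
The open C3 string is 13 semitones above the open B1, so the same pitch on the C3 string lies at fret 21 − 13 = 8.

8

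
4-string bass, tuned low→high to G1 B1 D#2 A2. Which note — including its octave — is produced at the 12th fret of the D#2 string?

Each fret is one semitone, so D#2 + 12 = D#3.

D#3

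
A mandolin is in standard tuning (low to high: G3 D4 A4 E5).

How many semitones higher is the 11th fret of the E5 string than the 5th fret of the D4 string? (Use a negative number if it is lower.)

E5 at fret 11 → D#6 (MIDI 87); D4 at fret 5 → G4 (MIDI 67).
87 − 67 = 20, so the two pitches are 20 semitones apart.

20 semitones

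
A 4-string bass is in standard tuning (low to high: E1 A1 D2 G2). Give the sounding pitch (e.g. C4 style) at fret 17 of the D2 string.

G3

Each fret is one semitone, so D2 + 17 = G3.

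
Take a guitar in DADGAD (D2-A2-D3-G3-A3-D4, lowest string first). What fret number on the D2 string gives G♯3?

18

G♯3 is 18 semitones above the open D2 (D–D#–E–F–…–F#–G–G#), so it sits at fret 18.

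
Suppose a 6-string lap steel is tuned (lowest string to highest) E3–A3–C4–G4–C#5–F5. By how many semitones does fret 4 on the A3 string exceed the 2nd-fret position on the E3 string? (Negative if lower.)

A3 at fret 4 → C#4 (MIDI 61); E3 at fret 2 → F#3 (MIDI 54).
61 − 54 = 7, so the two pitches are 7 semitones apart.

7 semitones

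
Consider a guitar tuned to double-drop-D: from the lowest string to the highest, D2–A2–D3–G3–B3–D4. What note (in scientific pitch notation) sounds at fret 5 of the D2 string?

Each fret is one semitone, so D2 + 5 = G2.

G2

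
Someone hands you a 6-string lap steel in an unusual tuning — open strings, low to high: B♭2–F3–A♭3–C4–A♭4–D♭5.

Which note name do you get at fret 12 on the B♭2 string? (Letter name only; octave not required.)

The open B♭2 string plus 12 semitones: Bb–B–C–Db–…–Ab–A–Bb.
(Equivalently spelled A♯.)

B♭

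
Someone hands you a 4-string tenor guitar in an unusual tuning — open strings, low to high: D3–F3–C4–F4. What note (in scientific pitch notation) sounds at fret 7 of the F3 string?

C4

F3 is MIDI 53. Adding 7 gives 60, which is C4.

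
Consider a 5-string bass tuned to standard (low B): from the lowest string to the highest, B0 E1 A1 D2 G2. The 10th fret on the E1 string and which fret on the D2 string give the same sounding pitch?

0

Fret 10 on E1 is MIDI 28 + 10 = 38 (D2). On the D2 string (open MIDI 38), that pitch is 38 − 38 = fret 0.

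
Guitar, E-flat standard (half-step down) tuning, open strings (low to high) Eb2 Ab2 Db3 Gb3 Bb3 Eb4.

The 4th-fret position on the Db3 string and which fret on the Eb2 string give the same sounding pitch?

Fret 4 on Db3 is MIDI 49 + 4 = 53 (F3). On the Eb2 string (open MIDI 39), that pitch is 53 − 39 = fret 14.

14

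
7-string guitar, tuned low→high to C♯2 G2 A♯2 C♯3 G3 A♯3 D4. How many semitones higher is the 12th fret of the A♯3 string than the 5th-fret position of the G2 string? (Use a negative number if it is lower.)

A♯3 at fret 12 → A♯4 (MIDI 70); G2 at fret 5 → C3 (MIDI 48).
70 − 48 = 22, so the two pitches are 22 semitones apart.

22 semitones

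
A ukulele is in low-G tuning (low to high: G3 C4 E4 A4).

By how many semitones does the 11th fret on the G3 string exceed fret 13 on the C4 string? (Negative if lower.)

G3 at fret 11 → F#4 (MIDI 66); C4 at fret 13 → C#5 (MIDI 73).
66 − 73 = -7, so the two pitches are 7 semitones apart.

-7 semitones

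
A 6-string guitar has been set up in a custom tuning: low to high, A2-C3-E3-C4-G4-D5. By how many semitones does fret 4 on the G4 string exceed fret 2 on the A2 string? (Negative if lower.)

24 semitones

G4 at fret 4 → B4 (MIDI 71); A2 at fret 2 → B2 (MIDI 47).
71 − 47 = 24, so the two pitches are 24 semitones apart.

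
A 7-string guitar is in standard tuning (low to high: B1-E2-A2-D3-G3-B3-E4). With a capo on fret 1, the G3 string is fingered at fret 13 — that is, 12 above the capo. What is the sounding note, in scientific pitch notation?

G♯4

The capo raises the open G3 by 1 semitone to G♯3; fretting 12 more gives G3 + 1 + 12 = G3 + 13 semitones = G♯4.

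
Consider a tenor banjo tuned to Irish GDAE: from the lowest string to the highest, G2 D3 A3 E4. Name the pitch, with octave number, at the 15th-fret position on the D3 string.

D3 is MIDI 50. Adding 15 gives 65, which is F4.

F4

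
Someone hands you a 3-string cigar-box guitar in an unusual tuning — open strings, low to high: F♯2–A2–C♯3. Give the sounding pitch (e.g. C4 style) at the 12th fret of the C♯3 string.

C♯4

The open C♯3 string plus 12 semitones: C#–D–D#–E–…–B–C–C#.
The walk passes from B into C once, so the octave number goes from 3 to 4.
(Equivalently spelled D♭4.)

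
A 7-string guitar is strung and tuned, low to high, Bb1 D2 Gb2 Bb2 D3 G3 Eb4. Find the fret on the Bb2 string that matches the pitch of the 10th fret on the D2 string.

D2 at fret 10 is D2 + 10 semitones = C3.
The open Bb2 string is 8 semitones above the open D2, so the same pitch on the Bb2 string lies at fret 10 − 8 = 2.

2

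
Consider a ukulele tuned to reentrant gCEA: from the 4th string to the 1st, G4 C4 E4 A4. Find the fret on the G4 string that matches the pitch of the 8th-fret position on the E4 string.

Fret 8 on E4 is MIDI 64 + 8 = 72 (C5). On the G4 string (open MIDI 67), that pitch is 72 − 67 = fret 5.

5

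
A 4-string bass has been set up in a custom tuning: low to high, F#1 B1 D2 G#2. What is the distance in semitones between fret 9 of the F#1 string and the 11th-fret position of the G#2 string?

16 semitones

F#1 at fret 9 → D#2 (MIDI 39); G#2 at fret 11 → G3 (MIDI 55).
39 − 55 = -16, so the two pitches are 16 semitones apart, with G3 the higher.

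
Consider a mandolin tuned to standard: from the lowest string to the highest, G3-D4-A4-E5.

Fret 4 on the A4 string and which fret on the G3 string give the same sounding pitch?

18

Fret 4 on A4 is MIDI 69 + 4 = 73 (C#5). On the G3 string (open MIDI 55), that pitch is 73 − 55 = fret 18.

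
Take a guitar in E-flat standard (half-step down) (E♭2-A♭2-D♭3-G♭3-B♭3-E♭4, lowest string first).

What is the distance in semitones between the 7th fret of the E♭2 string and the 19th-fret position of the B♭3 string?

31 semitones

E♭2 at fret 7 → B♭2 (MIDI 46); B♭3 at fret 19 → F5 (MIDI 77).
46 − 77 = -31, so the two pitches are 31 semitones apart, with F5 the higher.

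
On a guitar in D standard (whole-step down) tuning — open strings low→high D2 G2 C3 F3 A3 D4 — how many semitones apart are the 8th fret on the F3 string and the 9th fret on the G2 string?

9 semitones

F3 at fret 8 → C♯4 (MIDI 61); G2 at fret 9 → E3 (MIDI 52).
61 − 52 = 9, so the two pitches are 9 semitones apart, with C♯4 the higher.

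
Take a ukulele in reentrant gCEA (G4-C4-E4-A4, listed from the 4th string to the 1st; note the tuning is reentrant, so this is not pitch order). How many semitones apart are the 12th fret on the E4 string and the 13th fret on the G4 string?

4 semitones

E4 at fret 12 → E5 (MIDI 76); G4 at fret 13 → G♯5 (MIDI 80).
76 − 80 = -4, so the two pitches are 4 semitones apart, with G♯5 the higher.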